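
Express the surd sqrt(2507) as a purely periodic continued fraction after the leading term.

[50; (14, 3, 2, 1, 1, 1, 1, 1, 2, 3, 14, 100)]

Write x_i = (sqrt(2507) + m_i)/d_i with (m_0, d_0) = (0, 1). a_0 = floor(sqrt(2507)) = 50, since 50^2 = 2500 <= 2507 < 2601 = 51^2.
Iterate m_{i+1} = d_i*a_i - m_i, d_{i+1} = (2507 - m_{i+1}^2)/d_i, a_{i+1} = floor((a_0 + m_{i+1})/d_{i+1}):
  m_1 = 1*50 - 0 = 50, d_1 = (2507 - 50^2)/1 = 7/1 = 7, a_1 = floor((50 + 50)/7) = 14.
  m_2 = 7*14 - 50 = 48, d_2 = (2507 - 48^2)/7 = 203/7 = 29, a_2 = floor((50 + 48)/29) = 3.
  m_3 = 29*3 - 48 = 39, d_3 = (2507 - 39^2)/29 = 986/29 = 34, a_3 = floor((50 + 39)/34) = 2.
  m_4 = 34*2 - 39 = 29, d_4 = (2507 - 29^2)/34 = 1666/34 = 49, a_4 = floor((50 + 29)/49) = 1.
  m_5 = 49*1 - 29 = 20, d_5 = (2507 - 20^2)/49 = 2107/49 = 43, a_5 = floor((50 + 20)/43) = 1.
  m_6 = 43*1 - 20 = 23, d_6 = (2507 - 23^2)/43 = 1978/43 = 46, a_6 = floor((50 + 23)/46) = 1.
  m_7 = 46*1 - 23 = 23, d_7 = (2507 - 23^2)/46 = 1978/46 = 43, a_7 = floor((50 + 23)/43) = 1.
  m_8 = 43*1 - 23 = 20, d_8 = (2507 - 20^2)/43 = 2107/43 = 49, a_8 = floor((50 + 20)/49) = 1.
  m_9 = 49*1 - 20 = 29, d_9 = (2507 - 29^2)/49 = 1666/49 = 34, a_9 = floor((50 + 29)/34) = 2.
  m_10 = 34*2 - 29 = 39, d_10 = (2507 - 39^2)/34 = 986/34 = 29, a_10 = floor((50 + 39)/29) = 3.
  m_11 = 29*3 - 39 = 48, d_11 = (2507 - 48^2)/29 = 203/29 = 7, a_11 = floor((50 + 48)/7) = 14.
  m_12 = 7*14 - 48 = 50, d_12 = (2507 - 50^2)/7 = 7/7 = 1, a_12 = floor((50 + 50)/1) = 100.
  m_13 = 1*100 - 50 = 50, d_13 = (2507 - 50^2)/1 = 7/1 = 7: (m_13, d_13) = (m_1, d_1) = (50, 7), so from here the quotients repeat a_1, ..., a_12; the period length is 12.
Hence the expansion of sqrt(2507) is a_0 = 50 followed by the repeating block 14, 3, 2, 1, 1, 1, 1, 1, 2, 3, 14, 100 (period 12).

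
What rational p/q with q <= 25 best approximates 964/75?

257/20

Expand x = 964/75 as a continued fraction with the Euclidean algorithm:
  964 = 12*75 + 64, so a_0 = 12.
  75 = 1*64 + 11, so a_1 = 1.
  64 = 5*11 + 9, so a_2 = 5.
  11 = 1*9 + 2, so a_3 = 1.
  9 = 4*2 + 1, so a_4 = 4.
  2 = 2*1 + 0, so a_5 = 2.
so x = [12; 1, 5, 1, 4, 2].
Convergents (p_i = a_i*p_{i-1} + p_{i-2}, q_i = a_i*q_{i-1} + q_{i-2} with p_{-2}=0, p_{-1}=1, q_{-2}=1, q_{-1}=0), until the denominator exceeds 25:
  i=0: a_0=12, p_0 = 12*1 + 0 = 12, q_0 = 12*0 + 1 = 1.
  i=1: a_1=1, p_1 = 1*12 + 1 = 13, q_1 = 1*1 + 0 = 1.
  i=2: a_2=5, p_2 = 5*13 + 12 = 77, q_2 = 5*1 + 1 = 6.
  i=3: a_3=1, p_3 = 1*77 + 13 = 90, q_3 = 1*6 + 1 = 7.
  i=4: a_4=4, p_4 = 4*90 + 77 = 437, q_4 = 4*7 + 6 = 34.
q_4 = 34 > 25, so the last convergent with denominator <= 25 is p_3/q_3 = 90/7.
The closest fraction with denominator <= 25 is either p_3/q_3 or the intermediate fraction (k*p_3 + p_2)/(k*q_3 + q_2) with the largest k >= 1 whose denominator stays <= 25; these approach x as k grows, and every other convergent or intermediate fraction in range is farther away.
Largest k: floor((25 - q_2)/q_3) = floor((25 - 6)/7) = 2.
That gives (2*90 + 77)/(2*7 + 6) = 257/20.
Compare the errors: |x - 90/7| = |964*7 - 90*75|/(75*7) = 2/525, and |x - 257/20| = |964*20 - 257*75|/(75*20) = 5/1500.
Cross-multiplying, 5*525 = 2625 < 3000 = 2*1500, so 5/1500 is smaller: the intermediate fraction 257/20 is closer to x than 90/7.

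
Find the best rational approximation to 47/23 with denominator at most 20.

41/20

Expand x = 47/23 as a continued fraction with the Euclidean algorithm:
  47 = 2*23 + 1, so a_0 = 2.
  23 = 23*1 + 0, so a_1 = 23.
so x = [2; 23].
Convergents (p_i = a_i*p_{i-1} + p_{i-2}, q_i = a_i*q_{i-1} + q_{i-2} with p_{-2}=0, p_{-1}=1, q_{-2}=1, q_{-1}=0), until the denominator exceeds 20:
  i=0: a_0=2, p_0 = 2*1 + 0 = 2, q_0 = 2*0 + 1 = 1.
  i=1: a_1=23, p_1 = 23*2 + 1 = 47, q_1 = 23*1 + 0 = 23.
q_1 = 23 > 20, so the last convergent with denominator <= 20 is p_0/q_0 = 2/1.
The closest fraction with denominator <= 20 is either p_0/q_0 or the intermediate fraction (k*p_0 + p_{-1})/(k*q_0 + q_{-1}) with the largest k >= 1 whose denominator stays <= 20; these approach x as k grows, and every other convergent or intermediate fraction in range is farther away.
Largest k: floor((20 - q_{-1})/q_0) = floor((20 - 0)/1) = 20 (using the seeds p_{-1} = 1, q_{-1} = 0).
That gives (20*2 + 1)/(20*1 + 0) = 41/20.
Compare the errors: |x - 2/1| = |47*1 - 2*23|/(23*1) = 1/23, and |x - 41/20| = |47*20 - 41*23|/(23*20) = 3/460.
Cross-multiplying, 3*23 = 69 < 460 = 1*460, so 3/460 is smaller: the intermediate fraction 41/20 is closer to x than 2/1.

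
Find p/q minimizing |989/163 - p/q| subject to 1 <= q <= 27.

Expand x = 989/163 as a continued fraction with the Euclidean algorithm:
  989 = 6*163 + 11, so a_0 = 6.
  163 = 14*11 + 9, so a_1 = 14.
  11 = 1*9 + 2, so a_2 = 1.
  9 = 4*2 + 1, so a_3 = 4.
  2 = 2*1 + 0, so a_4 = 2.
so x = [6; 14, 1, 4, 2].
Convergents (p_i = a_i*p_{i-1} + p_{i-2}, q_i = a_i*q_{i-1} + q_{i-2} with p_{-2}=0, p_{-1}=1, q_{-2}=1, q_{-1}=0), until the denominator exceeds 27:
  i=0: a_0=6, p_0 = 6*1 + 0 = 6, q_0 = 6*0 + 1 = 1.
  i=1: a_1=14, p_1 = 14*6 + 1 = 85, q_1 = 14*1 + 0 = 14.
  i=2: a_2=1, p_2 = 1*85 + 6 = 91, q_2 = 1*14 + 1 = 15.
  i=3: a_3=4, p_3 = 4*91 + 85 = 449, q_3 = 4*15 + 14 = 74.
q_3 = 74 > 27, so the last convergent with denominator <= 27 is p_2/q_2 = 91/15.
The closest fraction with denominator <= 27 is either p_2/q_2 or the intermediate fraction (k*p_2 + p_1)/(k*q_2 + q_1) with the largest k >= 1 whose denominator stays <= 27; these approach x as k grows, and every other convergent or intermediate fraction in range is farther away.
Largest k: floor((27 - q_1)/q_2) = floor((27 - 14)/15) = 0.
Since k = 0, no intermediate fraction beyond p_2/q_2 has denominator <= 27, so the convergent 91/15 is the closest (its error is |989*15 - 91*163|/(163*15) = 2/2445).

91/15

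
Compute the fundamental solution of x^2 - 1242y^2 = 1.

First expand sqrt(1242) as a continued fraction. With x_i = (sqrt(1242) + m_i)/d_i and (m_0, d_0) = (0, 1): a_0 = floor(sqrt(1242)) = 35, since 35^2 = 1225 <= 1242 < 1296 = 36^2.
Iterate m_{i+1} = d_i*a_i - m_i, d_{i+1} = (1242 - m_{i+1}^2)/d_i, a_{i+1} = floor((a_0 + m_{i+1})/d_{i+1}):
  m_1 = 1*35 - 0 = 35, d_1 = (1242 - 35^2)/1 = 17/1 = 17, a_1 = floor((35 + 35)/17) = 4.
  m_2 = 17*4 - 35 = 33, d_2 = (1242 - 33^2)/17 = 153/17 = 9, a_2 = floor((35 + 33)/9) = 7.
  m_3 = 9*7 - 33 = 30, d_3 = (1242 - 30^2)/9 = 342/9 = 38, a_3 = floor((35 + 30)/38) = 1.
  m_4 = 38*1 - 30 = 8, d_4 = (1242 - 8^2)/38 = 1178/38 = 31, a_4 = floor((35 + 8)/31) = 1.
  m_5 = 31*1 - 8 = 23, d_5 = (1242 - 23^2)/31 = 713/31 = 23, a_5 = floor((35 + 23)/23) = 2.
  m_6 = 23*2 - 23 = 23, d_6 = (1242 - 23^2)/23 = 713/23 = 31, a_6 = floor((35 + 23)/31) = 1.
  m_7 = 31*1 - 23 = 8, d_7 = (1242 - 8^2)/31 = 1178/31 = 38, a_7 = floor((35 + 8)/38) = 1.
  m_8 = 38*1 - 8 = 30, d_8 = (1242 - 30^2)/38 = 342/38 = 9, a_8 = floor((35 + 30)/9) = 7.
  m_9 = 9*7 - 30 = 33, d_9 = (1242 - 33^2)/9 = 153/9 = 17, a_9 = floor((35 + 33)/17) = 4.
  m_10 = 17*4 - 33 = 35, d_10 = (1242 - 35^2)/17 = 17/17 = 1, a_10 = floor((35 + 35)/1) = 70.
  m_11 = 1*70 - 35 = 35, d_11 = (1242 - 35^2)/1 = 17/1 = 17: (m_11, d_11) = (m_1, d_1) = (35, 17), so from here the quotients repeat a_1, ..., a_10; the period length is 10.
So sqrt(1242) = [35; (4, 7, 1, 1, 2, 1, 1, 7, 4, 70)] with period length k = 10.
k is even, so the fundamental solution of x^2 - 1242y^2 = 1 is (p_{k-1}, q_{k-1}) = (p_9, q_9); compute convergents through index 9.
Convergents (p_i = a_i*p_{i-1} + p_{i-2}, q_i = a_i*q_{i-1} + q_{i-2} with p_{-2}=0, p_{-1}=1, q_{-2}=1, q_{-1}=0):
  i=0: a_0=35, p_0 = 35*1 + 0 = 35, q_0 = 35*0 + 1 = 1.
  i=1: a_1=4, p_1 = 4*35 + 1 = 141, q_1 = 4*1 + 0 = 4.
  i=2: a_2=7, p_2 = 7*141 + 35 = 1022, q_2 = 7*4 + 1 = 29.
  i=3: a_3=1, p_3 = 1*1022 + 141 = 1163, q_3 = 1*29 + 4 = 33.
  i=4: a_4=1, p_4 = 1*1163 + 1022 = 2185, q_4 = 1*33 + 29 = 62.
  i=5: a_5=2, p_5 = 2*2185 + 1163 = 5533, q_5 = 2*62 + 33 = 157.
  i=6: a_6=1, p_6 = 1*5533 + 2185 = 7718, q_6 = 1*157 + 62 = 219.
  i=7: a_7=1, p_7 = 1*7718 + 5533 = 13251, q_7 = 1*219 + 157 = 376.
  i=8: a_8=7, p_8 = 7*13251 + 7718 = 100475, q_8 = 7*376 + 219 = 2851.
  i=9: a_9=4, p_9 = 4*100475 + 13251 = 415151, q_9 = 4*2851 + 376 = 11780.
Check: 415151^2 - 1242*11780^2 = 172350352801 - 172350352800 = 1, so (x, y) = (415151, 11780) solves the equation, and by the theorem it is the least positive solution.

(x, y) = (415151, 11780)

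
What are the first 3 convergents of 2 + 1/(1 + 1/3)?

Using the convergent recurrence p_i = a_i*p_{i-1} + p_{i-2}, q_i = a_i*q_{i-1} + q_{i-2} with p_{-2}=0, p_{-1}=1, q_{-2}=1, q_{-1}=0:
  i=0: a_0=2, p_0 = 2*1 + 0 = 2, q_0 = 2*0 + 1 = 1.
  i=1: a_1=1, p_1 = 1*2 + 1 = 3, q_1 = 1*1 + 0 = 1.
  i=2: a_2=3, p_2 = 3*3 + 2 = 11, q_2 = 3*1 + 1 = 4.

2/1, 3/1, 11/4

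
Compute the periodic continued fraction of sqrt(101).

Write x_i = (sqrt(101) + m_i)/d_i with (m_0, d_0) = (0, 1). a_0 = floor(sqrt(101)) = 10, since 10^2 = 100 <= 101 < 121 = 11^2.
Iterate m_{i+1} = d_i*a_i - m_i, d_{i+1} = (101 - m_{i+1}^2)/d_i, a_{i+1} = floor((a_0 + m_{i+1})/d_{i+1}):
  m_1 = 1*10 - 0 = 10, d_1 = (101 - 10^2)/1 = 1/1 = 1, a_1 = floor((10 + 10)/1) = 20.
  m_2 = 1*20 - 10 = 10, d_2 = (101 - 10^2)/1 = 1/1 = 1: (m_2, d_2) = (m_1, d_1) = (10, 1), so from here the quotient a_1 repeats; the period length is 1.
Hence the expansion of sqrt(101) is a_0 = 10 followed by the repeating block 20 (period 1).

[10; (20)]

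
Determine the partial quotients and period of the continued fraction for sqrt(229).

[15; (7, 1, 1, 7, 30)]

Write x_i = (sqrt(229) + m_i)/d_i with (m_0, d_0) = (0, 1). a_0 = floor(sqrt(229)) = 15, since 15^2 = 225 <= 229 < 256 = 16^2.
Iterate m_{i+1} = d_i*a_i - m_i, d_{i+1} = (229 - m_{i+1}^2)/d_i, a_{i+1} = floor((a_0 + m_{i+1})/d_{i+1}):
  m_1 = 1*15 - 0 = 15, d_1 = (229 - 15^2)/1 = 4/1 = 4, a_1 = floor((15 + 15)/4) = 7.
  m_2 = 4*7 - 15 = 13, d_2 = (229 - 13^2)/4 = 60/4 = 15, a_2 = floor((15 + 13)/15) = 1.
  m_3 = 15*1 - 13 = 2, d_3 = (229 - 2^2)/15 = 225/15 = 15, a_3 = floor((15 + 2)/15) = 1.
  m_4 = 15*1 - 2 = 13, d_4 = (229 - 13^2)/15 = 60/15 = 4, a_4 = floor((15 + 13)/4) = 7.
  m_5 = 4*7 - 13 = 15, d_5 = (229 - 15^2)/4 = 4/4 = 1, a_5 = floor((15 + 15)/1) = 30.
  m_6 = 1*30 - 15 = 15, d_6 = (229 - 15^2)/1 = 4/1 = 4: (m_6, d_6) = (m_1, d_1) = (15, 4), so from here the quotients repeat a_1, ..., a_5; the period length is 5.
Hence the expansion of sqrt(229) is a_0 = 15 followed by the repeating block 7, 1, 1, 7, 30 (period 5).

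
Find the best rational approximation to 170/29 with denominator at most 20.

Expand x = 170/29 as a continued fraction with the Euclidean algorithm:
  170 = 5*29 + 25, so a_0 = 5.
  29 = 1*25 + 4, so a_1 = 1.
  25 = 6*4 + 1, so a_2 = 6.
  4 = 4*1 + 0, so a_3 = 4.
so x = [5; 1, 6, 4].
Convergents (p_i = a_i*p_{i-1} + p_{i-2}, q_i = a_i*q_{i-1} + q_{i-2} with p_{-2}=0, p_{-1}=1, q_{-2}=1, q_{-1}=0), until the denominator exceeds 20:
  i=0: a_0=5, p_0 = 5*1 + 0 = 5, q_0 = 5*0 + 1 = 1.
  i=1: a_1=1, p_1 = 1*5 + 1 = 6, q_1 = 1*1 + 0 = 1.
  i=2: a_2=6, p_2 = 6*6 + 5 = 41, q_2 = 6*1 + 1 = 7.
  i=3: a_3=4, p_3 = 4*41 + 6 = 170, q_3 = 4*7 + 1 = 29.
q_3 = 29 > 20, so the last convergent with denominator <= 20 is p_2/q_2 = 41/7.
The closest fraction with denominator <= 20 is either p_2/q_2 or the intermediate fraction (k*p_2 + p_1)/(k*q_2 + q_1) with the largest k >= 1 whose denominator stays <= 20; these approach x as k grows, and every other convergent or intermediate fraction in range is farther away.
Largest k: floor((20 - q_1)/q_2) = floor((20 - 1)/7) = 2.
That gives (2*41 + 6)/(2*7 + 1) = 88/15.
Compare the errors: |x - 41/7| = |170*7 - 41*29|/(29*7) = 1/203, and |x - 88/15| = |170*15 - 88*29|/(29*15) = 2/435.
Cross-multiplying, 2*203 = 406 < 435 = 1*435, so 2/435 is smaller: the intermediate fraction 88/15 is closer to x than 41/7.

88/15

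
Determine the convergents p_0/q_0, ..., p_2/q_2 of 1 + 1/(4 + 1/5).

Using the convergent recurrence p_i = a_i*p_{i-1} + p_{i-2}, q_i = a_i*q_{i-1} + q_{i-2} with p_{-2}=0, p_{-1}=1, q_{-2}=1, q_{-1}=0:
  i=0: a_0=1, p_0 = 1*1 + 0 = 1, q_0 = 1*0 + 1 = 1.
  i=1: a_1=4, p_1 = 4*1 + 1 = 5, q_1 = 4*1 + 0 = 4.
  i=2: a_2=5, p_2 = 5*5 + 1 = 26, q_2 = 5*4 + 1 = 21.

1/1, 5/4, 26/21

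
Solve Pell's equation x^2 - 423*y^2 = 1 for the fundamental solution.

First expand sqrt(423) as a continued fraction. With x_i = (sqrt(423) + m_i)/d_i and (m_0, d_0) = (0, 1): a_0 = floor(sqrt(423)) = 20, since 20^2 = 400 <= 423 < 441 = 21^2.
Iterate m_{i+1} = d_i*a_i - m_i, d_{i+1} = (423 - m_{i+1}^2)/d_i, a_{i+1} = floor((a_0 + m_{i+1})/d_{i+1}):
  m_1 = 1*20 - 0 = 20, d_1 = (423 - 20^2)/1 = 23/1 = 23, a_1 = floor((20 + 20)/23) = 1.
  m_2 = 23*1 - 20 = 3, d_2 = (423 - 3^2)/23 = 414/23 = 18, a_2 = floor((20 + 3)/18) = 1.
  m_3 = 18*1 - 3 = 15, d_3 = (423 - 15^2)/18 = 198/18 = 11, a_3 = floor((20 + 15)/11) = 3.
  m_4 = 11*3 - 15 = 18, d_4 = (423 - 18^2)/11 = 99/11 = 9, a_4 = floor((20 + 18)/9) = 4.
  m_5 = 9*4 - 18 = 18, d_5 = (423 - 18^2)/9 = 99/9 = 11, a_5 = floor((20 + 18)/11) = 3.
  m_6 = 11*3 - 18 = 15, d_6 = (423 - 15^2)/11 = 198/11 = 18, a_6 = floor((20 + 15)/18) = 1.
  m_7 = 18*1 - 15 = 3, d_7 = (423 - 3^2)/18 = 414/18 = 23, a_7 = floor((20 + 3)/23) = 1.
  m_8 = 23*1 - 3 = 20, d_8 = (423 - 20^2)/23 = 23/23 = 1, a_8 = floor((20 + 20)/1) = 40.
  m_9 = 1*40 - 20 = 20, d_9 = (423 - 20^2)/1 = 23/1 = 23: (m_9, d_9) = (m_1, d_1) = (20, 23), so from here the quotients repeat a_1, ..., a_8; the period length is 8.
So sqrt(423) = [20; (1, 1, 3, 4, 3, 1, 1, 40)] with period length k = 8.
k is even, so the fundamental solution of x^2 - 423y^2 = 1 is (p_{k-1}, q_{k-1}) = (p_7, q_7); compute convergents through index 7.
Convergents (p_i = a_i*p_{i-1} + p_{i-2}, q_i = a_i*q_{i-1} + q_{i-2} with p_{-2}=0, p_{-1}=1, q_{-2}=1, q_{-1}=0):
  i=0: a_0=20, p_0 = 20*1 + 0 = 20, q_0 = 20*0 + 1 = 1.
  i=1: a_1=1, p_1 = 1*20 + 1 = 21, q_1 = 1*1 + 0 = 1.
  i=2: a_2=1, p_2 = 1*21 + 20 = 41, q_2 = 1*1 + 1 = 2.
  i=3: a_3=3, p_3 = 3*41 + 21 = 144, q_3 = 3*2 + 1 = 7.
  i=4: a_4=4, p_4 = 4*144 + 41 = 617, q_4 = 4*7 + 2 = 30.
  i=5: a_5=3, p_5 = 3*617 + 144 = 1995, q_5 = 3*30 + 7 = 97.
  i=6: a_6=1, p_6 = 1*1995 + 617 = 2612, q_6 = 1*97 + 30 = 127.
  i=7: a_7=1, p_7 = 1*2612 + 1995 = 4607, q_7 = 1*127 + 97 = 224.
Check: 4607^2 - 423*224^2 = 21224449 - 21224448 = 1, so (x, y) = (4607, 224) solves the equation, and by the theorem it is the least positive solution.

(x, y) = (4607, 224)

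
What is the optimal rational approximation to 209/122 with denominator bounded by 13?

12/7

Expand x = 209/122 as a continued fraction with the Euclidean algorithm:
  209 = 1*122 + 87, so a_0 = 1.
  122 = 1*87 + 35, so a_1 = 1.
  87 = 2*35 + 17, so a_2 = 2.
  35 = 2*17 + 1, so a_3 = 2.
  17 = 17*1 + 0, so a_4 = 17.
so x = [1; 1, 2, 2, 17].
Convergents (p_i = a_i*p_{i-1} + p_{i-2}, q_i = a_i*q_{i-1} + q_{i-2} with p_{-2}=0, p_{-1}=1, q_{-2}=1, q_{-1}=0), until the denominator exceeds 13:
  i=0: a_0=1, p_0 = 1*1 + 0 = 1, q_0 = 1*0 + 1 = 1.
  i=1: a_1=1, p_1 = 1*1 + 1 = 2, q_1 = 1*1 + 0 = 1.
  i=2: a_2=2, p_2 = 2*2 + 1 = 5, q_2 = 2*1 + 1 = 3.
  i=3: a_3=2, p_3 = 2*5 + 2 = 12, q_3 = 2*3 + 1 = 7.
  i=4: a_4=17, p_4 = 17*12 + 5 = 209, q_4 = 17*7 + 3 = 122.
q_4 = 122 > 13, so the last convergent with denominator <= 13 is p_3/q_3 = 12/7.
The closest fraction with denominator <= 13 is either p_3/q_3 or the intermediate fraction (k*p_3 + p_2)/(k*q_3 + q_2) with the largest k >= 1 whose denominator stays <= 13; these approach x as k grows, and every other convergent or intermediate fraction in range is farther away.
Largest k: floor((13 - q_2)/q_3) = floor((13 - 3)/7) = 1.
That gives (1*12 + 5)/(1*7 + 3) = 17/10.
Compare the errors: |x - 12/7| = |209*7 - 12*122|/(122*7) = 1/854, and |x - 17/10| = |209*10 - 17*122|/(122*10) = 16/1220.
Cross-multiplying, 1*1220 = 1220 < 13664 = 16*854, so 1/854 is smaller: the convergent 12/7 is closer to x than 17/10.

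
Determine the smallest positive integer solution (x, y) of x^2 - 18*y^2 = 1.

First expand sqrt(18) as a continued fraction. With x_i = (sqrt(18) + m_i)/d_i and (m_0, d_0) = (0, 1): a_0 = floor(sqrt(18)) = 4, since 4^2 = 16 <= 18 < 25 = 5^2.
Iterate m_{i+1} = d_i*a_i - m_i, d_{i+1} = (18 - m_{i+1}^2)/d_i, a_{i+1} = floor((a_0 + m_{i+1})/d_{i+1}):
  m_1 = 1*4 - 0 = 4, d_1 = (18 - 4^2)/1 = 2/1 = 2, a_1 = floor((4 + 4)/2) = 4.
  m_2 = 2*4 - 4 = 4, d_2 = (18 - 4^2)/2 = 2/2 = 1, a_2 = floor((4 + 4)/1) = 8.
  m_3 = 1*8 - 4 = 4, d_3 = (18 - 4^2)/1 = 2/1 = 2: (m_3, d_3) = (m_1, d_1) = (4, 2), so from here the quotients repeat a_1, a_2; the period length is 2.
So sqrt(18) = [4; (4, 8)] with period length k = 2.
k is even, so the fundamental solution of x^2 - 18y^2 = 1 is (p_{k-1}, q_{k-1}) = (p_1, q_1); compute convergents through index 1.
Convergents (p_i = a_i*p_{i-1} + p_{i-2}, q_i = a_i*q_{i-1} + q_{i-2} with p_{-2}=0, p_{-1}=1, q_{-2}=1, q_{-1}=0):
  i=0: a_0=4, p_0 = 4*1 + 0 = 4, q_0 = 4*0 + 1 = 1.
  i=1: a_1=4, p_1 = 4*4 + 1 = 17, q_1 = 4*1 + 0 = 4.
Check: 17^2 - 18*4^2 = 289 - 288 = 1, so (x, y) = (17, 4) solves the equation, and by the theorem it is the least positive solution.

(x, y) = (17, 4)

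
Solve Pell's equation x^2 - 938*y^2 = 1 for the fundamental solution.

(x, y) = (17151, 560)

First expand sqrt(938) as a continued fraction. With x_i = (sqrt(938) + m_i)/d_i and (m_0, d_0) = (0, 1): a_0 = floor(sqrt(938)) = 30, since 30^2 = 900 <= 938 < 961 = 31^2.
Iterate m_{i+1} = d_i*a_i - m_i, d_{i+1} = (938 - m_{i+1}^2)/d_i, a_{i+1} = floor((a_0 + m_{i+1})/d_{i+1}):
  m_1 = 1*30 - 0 = 30, d_1 = (938 - 30^2)/1 = 38/1 = 38, a_1 = floor((30 + 30)/38) = 1.
  m_2 = 38*1 - 30 = 8, d_2 = (938 - 8^2)/38 = 874/38 = 23, a_2 = floor((30 + 8)/23) = 1.
  m_3 = 23*1 - 8 = 15, d_3 = (938 - 15^2)/23 = 713/23 = 31, a_3 = floor((30 + 15)/31) = 1.
  m_4 = 31*1 - 15 = 16, d_4 = (938 - 16^2)/31 = 682/31 = 22, a_4 = floor((30 + 16)/22) = 2.
  m_5 = 22*2 - 16 = 28, d_5 = (938 - 28^2)/22 = 154/22 = 7, a_5 = floor((30 + 28)/7) = 8.
  m_6 = 7*8 - 28 = 28, d_6 = (938 - 28^2)/7 = 154/7 = 22, a_6 = floor((30 + 28)/22) = 2.
  m_7 = 22*2 - 28 = 16, d_7 = (938 - 16^2)/22 = 682/22 = 31, a_7 = floor((30 + 16)/31) = 1.
  m_8 = 31*1 - 16 = 15, d_8 = (938 - 15^2)/31 = 713/31 = 23, a_8 = floor((30 + 15)/23) = 1.
  m_9 = 23*1 - 15 = 8, d_9 = (938 - 8^2)/23 = 874/23 = 38, a_9 = floor((30 + 8)/38) = 1.
  m_10 = 38*1 - 8 = 30, d_10 = (938 - 30^2)/38 = 38/38 = 1, a_10 = floor((30 + 30)/1) = 60.
  m_11 = 1*60 - 30 = 30, d_11 = (938 - 30^2)/1 = 38/1 = 38: (m_11, d_11) = (m_1, d_1) = (30, 38), so from here the quotients repeat a_1, ..., a_10; the period length is 10.
So sqrt(938) = [30; (1, 1, 1, 2, 8, 2, 1, 1, 1, 60)] with period length k = 10.
k is even, so the fundamental solution of x^2 - 938y^2 = 1 is (p_{k-1}, q_{k-1}) = (p_9, q_9); compute convergents through index 9.
Convergents (p_i = a_i*p_{i-1} + p_{i-2}, q_i = a_i*q_{i-1} + q_{i-2} with p_{-2}=0, p_{-1}=1, q_{-2}=1, q_{-1}=0):
  i=0: a_0=30, p_0 = 30*1 + 0 = 30, q_0 = 30*0 + 1 = 1.
  i=1: a_1=1, p_1 = 1*30 + 1 = 31, q_1 = 1*1 + 0 = 1.
  i=2: a_2=1, p_2 = 1*31 + 30 = 61, q_2 = 1*1 + 1 = 2.
  i=3: a_3=1, p_3 = 1*61 + 31 = 92, q_3 = 1*2 + 1 = 3.
  i=4: a_4=2, p_4 = 2*92 + 61 = 245, q_4 = 2*3 + 2 = 8.
  i=5: a_5=8, p_5 = 8*245 + 92 = 2052, q_5 = 8*8 + 3 = 67.
  i=6: a_6=2, p_6 = 2*2052 + 245 = 4349, q_6 = 2*67 + 8 = 142.
  i=7: a_7=1, p_7 = 1*4349 + 2052 = 6401, q_7 = 1*142 + 67 = 209.
  i=8: a_8=1, p_8 = 1*6401 + 4349 = 10750, q_8 = 1*209 + 142 = 351.
  i=9: a_9=1, p_9 = 1*10750 + 6401 = 17151, q_9 = 1*351 + 209 = 560.
Check: 17151^2 - 938*560^2 = 294156801 - 294156800 = 1, so (x, y) = (17151, 560) solves the equation, and by the theorem it is the least positive solution.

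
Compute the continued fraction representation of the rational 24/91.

[0; 3, 1, 3, 1, 4]

Run the Euclidean algorithm on 24 and 91; the successive quotients are the partial quotients a_0, a_1, ... (each step inverts the fractional part left over by the previous one):
  24 = 0*91 + 24, so a_0 = 0.
  91 = 3*24 + 19, so a_1 = 3.
  24 = 1*19 + 5, so a_2 = 1.
  19 = 3*5 + 4, so a_3 = 3.
  5 = 1*4 + 1, so a_4 = 1.
  4 = 4*1 + 0, so a_5 = 4.
The remainder reaches 0 after 6 divisions, so the expansion has 6 partial quotients, read off in order.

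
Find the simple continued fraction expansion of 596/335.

[1; 1, 3, 1, 1, 8, 1, 3]

Run the Euclidean algorithm on 596 and 335; the successive quotients are the partial quotients a_0, a_1, ... (each step inverts the fractional part left over by the previous one):
  596 = 1*335 + 261, so a_0 = 1.
  335 = 1*261 + 74, so a_1 = 1.
  261 = 3*74 + 39, so a_2 = 3.
  74 = 1*39 + 35, so a_3 = 1.
  39 = 1*35 + 4, so a_4 = 1.
  35 = 8*4 + 3, so a_5 = 8.
  4 = 1*3 + 1, so a_6 = 1.
  3 = 3*1 + 0, so a_7 = 3.
The remainder reaches 0 after 8 divisions, so the expansion has 8 partial quotients, read off in order.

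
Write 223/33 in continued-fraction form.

Run the Euclidean algorithm on 223 and 33; the successive quotients are the partial quotients a_0, a_1, ... (each step inverts the fractional part left over by the previous one):
  223 = 6*33 + 25, so a_0 = 6.
  33 = 1*25 + 8, so a_1 = 1.
  25 = 3*8 + 1, so a_2 = 3.
  8 = 8*1 + 0, so a_3 = 8.
The remainder reaches 0 after 4 divisions, so the expansion has 4 partial quotients, read off in order.

[6; 1, 3, 8]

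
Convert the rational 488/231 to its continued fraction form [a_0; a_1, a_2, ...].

Run the Euclidean algorithm on 488 and 231; the successive quotients are the partial quotients a_0, a_1, ... (each step inverts the fractional part left over by the previous one):
  488 = 2*231 + 26, so a_0 = 2.
  231 = 8*26 + 23, so a_1 = 8.
  26 = 1*23 + 3, so a_2 = 1.
  23 = 7*3 + 2, so a_3 = 7.
  3 = 1*2 + 1, so a_4 = 1.
  2 = 2*1 + 0, so a_5 = 2.
The remainder reaches 0 after 6 divisions, so the expansion has 6 partial quotients, read off in order.

[2; 8, 1, 7, 1, 2]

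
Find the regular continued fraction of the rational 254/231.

Run the Euclidean algorithm on 254 and 231; the successive quotients are the partial quotients a_0, a_1, ... (each step inverts the fractional part left over by the previous one):
  254 = 1*231 + 23, so a_0 = 1.
  231 = 10*23 + 1, so a_1 = 10.
  23 = 23*1 + 0, so a_2 = 23.
The remainder reaches 0 after 3 divisions, so the expansion has 3 partial quotients, read off in order.

[1; 10, 23]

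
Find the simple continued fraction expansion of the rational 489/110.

[4; 2, 4, 12]

Run the Euclidean algorithm on 489 and 110; the successive quotients are the partial quotients a_0, a_1, ... (each step inverts the fractional part left over by the previous one):
  489 = 4*110 + 49, so a_0 = 4.
  110 = 2*49 + 12, so a_1 = 2.
  49 = 4*12 + 1, so a_2 = 4.
  12 = 12*1 + 0, so a_3 = 12.
The remainder reaches 0 after 4 divisions, so the expansion has 4 partial quotients, read off in order.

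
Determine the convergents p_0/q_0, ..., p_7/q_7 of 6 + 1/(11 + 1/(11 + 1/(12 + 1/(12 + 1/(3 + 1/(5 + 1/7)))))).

6/1, 67/11, 743/122, 8983/1475, 108539/17822, 334600/54941, 1781539/292527, 12805373/2102630

Using the convergent recurrence p_i = a_i*p_{i-1} + p_{i-2}, q_i = a_i*q_{i-1} + q_{i-2} with p_{-2}=0, p_{-1}=1, q_{-2}=1, q_{-1}=0:
  i=0: a_0=6, p_0 = 6*1 + 0 = 6, q_0 = 6*0 + 1 = 1.
  i=1: a_1=11, p_1 = 11*6 + 1 = 67, q_1 = 11*1 + 0 = 11.
  i=2: a_2=11, p_2 = 11*67 + 6 = 743, q_2 = 11*11 + 1 = 122.
  i=3: a_3=12, p_3 = 12*743 + 67 = 8983, q_3 = 12*122 + 11 = 1475.
  i=4: a_4=12, p_4 = 12*8983 + 743 = 108539, q_4 = 12*1475 + 122 = 17822.
  i=5: a_5=3, p_5 = 3*108539 + 8983 = 334600, q_5 = 3*17822 + 1475 = 54941.
  i=6: a_6=5, p_6 = 5*334600 + 108539 = 1781539, q_6 = 5*54941 + 17822 = 292527.
  i=7: a_7=7, p_7 = 7*1781539 + 334600 = 12805373, q_7 = 7*292527 + 54941 = 2102630.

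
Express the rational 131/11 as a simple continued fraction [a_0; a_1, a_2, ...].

Run the Euclidean algorithm on 131 and 11; the successive quotients are the partial quotients a_0, a_1, ... (each step inverts the fractional part left over by the previous one):
  131 = 11*11 + 10, so a_0 = 11.
  11 = 1*10 + 1, so a_1 = 1.
  10 = 10*1 + 0, so a_2 = 10.
The remainder reaches 0 after 3 divisions, so the expansion has 3 partial quotients, read off in order.

[11; 1, 10]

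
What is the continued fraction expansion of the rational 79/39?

[2; 39]

Run the Euclidean algorithm on 79 and 39; the successive quotients are the partial quotients a_0, a_1, ... (each step inverts the fractional part left over by the previous one):
  79 = 2*39 + 1, so a_0 = 2.
  39 = 39*1 + 0, so a_1 = 39.
The remainder reaches 0 after 2 divisions, so the expansion has 2 partial quotients, read off in order.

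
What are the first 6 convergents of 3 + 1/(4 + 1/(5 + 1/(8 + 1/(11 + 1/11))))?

Using the convergent recurrence p_i = a_i*p_{i-1} + p_{i-2}, q_i = a_i*q_{i-1} + q_{i-2} with p_{-2}=0, p_{-1}=1, q_{-2}=1, q_{-1}=0:
  i=0: a_0=3, p_0 = 3*1 + 0 = 3, q_0 = 3*0 + 1 = 1.
  i=1: a_1=4, p_1 = 4*3 + 1 = 13, q_1 = 4*1 + 0 = 4.
  i=2: a_2=5, p_2 = 5*13 + 3 = 68, q_2 = 5*4 + 1 = 21.
  i=3: a_3=8, p_3 = 8*68 + 13 = 557, q_3 = 8*21 + 4 = 172.
  i=4: a_4=11, p_4 = 11*557 + 68 = 6195, q_4 = 11*172 + 21 = 1913.
  i=5: a_5=11, p_5 = 11*6195 + 557 = 68702, q_5 = 11*1913 + 172 = 21215.

3/1, 13/4, 68/21, 557/172, 6195/1913, 68702/21215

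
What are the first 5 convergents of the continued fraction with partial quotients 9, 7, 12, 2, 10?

9/1, 64/7, 777/85, 1618/177, 16957/1855

Using the convergent recurrence p_i = a_i*p_{i-1} + p_{i-2}, q_i = a_i*q_{i-1} + q_{i-2} with p_{-2}=0, p_{-1}=1, q_{-2}=1, q_{-1}=0:
  i=0: a_0=9, p_0 = 9*1 + 0 = 9, q_0 = 9*0 + 1 = 1.
  i=1: a_1=7, p_1 = 7*9 + 1 = 64, q_1 = 7*1 + 0 = 7.
  i=2: a_2=12, p_2 = 12*64 + 9 = 777, q_2 = 12*7 + 1 = 85.
  i=3: a_3=2, p_3 = 2*777 + 64 = 1618, q_3 = 2*85 + 7 = 177.
  i=4: a_4=10, p_4 = 10*1618 + 777 = 16957, q_4 = 10*177 + 85 = 1855.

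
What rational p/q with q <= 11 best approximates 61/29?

Expand x = 61/29 as a continued fraction with the Euclidean algorithm:
  61 = 2*29 + 3, so a_0 = 2.
  29 = 9*3 + 2, so a_1 = 9.
  3 = 1*2 + 1, so a_2 = 1.
  2 = 2*1 + 0, so a_3 = 2.
so x = [2; 9, 1, 2].
Convergents (p_i = a_i*p_{i-1} + p_{i-2}, q_i = a_i*q_{i-1} + q_{i-2} with p_{-2}=0, p_{-1}=1, q_{-2}=1, q_{-1}=0), until the denominator exceeds 11:
  i=0: a_0=2, p_0 = 2*1 + 0 = 2, q_0 = 2*0 + 1 = 1.
  i=1: a_1=9, p_1 = 9*2 + 1 = 19, q_1 = 9*1 + 0 = 9.
  i=2: a_2=1, p_2 = 1*19 + 2 = 21, q_2 = 1*9 + 1 = 10.
  i=3: a_3=2, p_3 = 2*21 + 19 = 61, q_3 = 2*10 + 9 = 29.
q_3 = 29 > 11, so the last convergent with denominator <= 11 is p_2/q_2 = 21/10.
The closest fraction with denominator <= 11 is either p_2/q_2 or the intermediate fraction (k*p_2 + p_1)/(k*q_2 + q_1) with the largest k >= 1 whose denominator stays <= 11; these approach x as k grows, and every other convergent or intermediate fraction in range is farther away.
Largest k: floor((11 - q_1)/q_2) = floor((11 - 9)/10) = 0.
Since k = 0, no intermediate fraction beyond p_2/q_2 has denominator <= 11, so the convergent 21/10 is the closest (its error is |61*10 - 21*29|/(29*10) = 1/290).

21/10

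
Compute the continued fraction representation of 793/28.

Run the Euclidean algorithm on 793 and 28; the successive quotients are the partial quotients a_0, a_1, ... (each step inverts the fractional part left over by the previous one):
  793 = 28*28 + 9, so a_0 = 28.
  28 = 3*9 + 1, so a_1 = 3.
  9 = 9*1 + 0, so a_2 = 9.
The remainder reaches 0 after 3 divisions, so the expansion has 3 partial quotients, read off in order.

[28; 3, 9]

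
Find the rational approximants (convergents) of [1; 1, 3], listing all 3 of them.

Using the convergent recurrence p_i = a_i*p_{i-1} + p_{i-2}, q_i = a_i*q_{i-1} + q_{i-2} with p_{-2}=0, p_{-1}=1, q_{-2}=1, q_{-1}=0:
  i=0: a_0=1, p_0 = 1*1 + 0 = 1, q_0 = 1*0 + 1 = 1.
  i=1: a_1=1, p_1 = 1*1 + 1 = 2, q_1 = 1*1 + 0 = 1.
  i=2: a_2=3, p_2 = 3*2 + 1 = 7, q_2 = 3*1 + 1 = 4.

1/1, 2/1, 7/4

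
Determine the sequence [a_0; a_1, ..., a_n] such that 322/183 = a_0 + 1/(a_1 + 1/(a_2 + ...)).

Run the Euclidean algorithm on 322 and 183; the successive quotients are the partial quotients a_0, a_1, ... (each step inverts the fractional part left over by the previous one):
  322 = 1*183 + 139, so a_0 = 1.
  183 = 1*139 + 44, so a_1 = 1.
  139 = 3*44 + 7, so a_2 = 3.
  44 = 6*7 + 2, so a_3 = 6.
  7 = 3*2 + 1, so a_4 = 3.
  2 = 2*1 + 0, so a_5 = 2.
The remainder reaches 0 after 6 divisions, so the expansion has 6 partial quotients, read off in order.

[1; 1, 3, 6, 3, 2]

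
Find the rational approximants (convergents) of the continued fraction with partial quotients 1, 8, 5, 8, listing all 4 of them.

1/1, 9/8, 46/41, 377/336

Using the convergent recurrence p_i = a_i*p_{i-1} + p_{i-2}, q_i = a_i*q_{i-1} + q_{i-2} with p_{-2}=0, p_{-1}=1, q_{-2}=1, q_{-1}=0:
  i=0: a_0=1, p_0 = 1*1 + 0 = 1, q_0 = 1*0 + 1 = 1.
  i=1: a_1=8, p_1 = 8*1 + 1 = 9, q_1 = 8*1 + 0 = 8.
  i=2: a_2=5, p_2 = 5*9 + 1 = 46, q_2 = 5*8 + 1 = 41.
  i=3: a_3=8, p_3 = 8*46 + 9 = 377, q_3 = 8*41 + 8 = 336.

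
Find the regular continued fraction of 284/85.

Run the Euclidean algorithm on 284 and 85; the successive quotients are the partial quotients a_0, a_1, ... (each step inverts the fractional part left over by the previous one):
  284 = 3*85 + 29, so a_0 = 3.
  85 = 2*29 + 27, so a_1 = 2.
  29 = 1*27 + 2, so a_2 = 1.
  27 = 13*2 + 1, so a_3 = 13.
  2 = 2*1 + 0, so a_4 = 2.
The remainder reaches 0 after 5 divisions, so the expansion has 5 partial quotients, read off in order.

[3; 2, 1, 13, 2]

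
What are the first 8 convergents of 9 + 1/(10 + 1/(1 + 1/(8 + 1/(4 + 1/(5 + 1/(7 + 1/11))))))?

9/1, 91/10, 100/11, 891/98, 3664/403, 19211/2113, 138141/15194, 1538762/169247

Using the convergent recurrence p_i = a_i*p_{i-1} + p_{i-2}, q_i = a_i*q_{i-1} + q_{i-2} with p_{-2}=0, p_{-1}=1, q_{-2}=1, q_{-1}=0:
  i=0: a_0=9, p_0 = 9*1 + 0 = 9, q_0 = 9*0 + 1 = 1.
  i=1: a_1=10, p_1 = 10*9 + 1 = 91, q_1 = 10*1 + 0 = 10.
  i=2: a_2=1, p_2 = 1*91 + 9 = 100, q_2 = 1*10 + 1 = 11.
  i=3: a_3=8, p_3 = 8*100 + 91 = 891, q_3 = 8*11 + 10 = 98.
  i=4: a_4=4, p_4 = 4*891 + 100 = 3664, q_4 = 4*98 + 11 = 403.
  i=5: a_5=5, p_5 = 5*3664 + 891 = 19211, q_5 = 5*403 + 98 = 2113.
  i=6: a_6=7, p_6 = 7*19211 + 3664 = 138141, q_6 = 7*2113 + 403 = 15194.
  i=7: a_7=11, p_7 = 11*138141 + 19211 = 1538762, q_7 = 11*15194 + 2113 = 169247.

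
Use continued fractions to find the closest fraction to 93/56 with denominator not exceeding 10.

Expand x = 93/56 as a continued fraction with the Euclidean algorithm:
  93 = 1*56 + 37, so a_0 = 1.
  56 = 1*37 + 19, so a_1 = 1.
  37 = 1*19 + 18, so a_2 = 1.
  19 = 1*18 + 1, so a_3 = 1.
  18 = 18*1 + 0, so a_4 = 18.
so x = [1; 1, 1, 1, 18].
Convergents (p_i = a_i*p_{i-1} + p_{i-2}, q_i = a_i*q_{i-1} + q_{i-2} with p_{-2}=0, p_{-1}=1, q_{-2}=1, q_{-1}=0), until the denominator exceeds 10:
  i=0: a_0=1, p_0 = 1*1 + 0 = 1, q_0 = 1*0 + 1 = 1.
  i=1: a_1=1, p_1 = 1*1 + 1 = 2, q_1 = 1*1 + 0 = 1.
  i=2: a_2=1, p_2 = 1*2 + 1 = 3, q_2 = 1*1 + 1 = 2.
  i=3: a_3=1, p_3 = 1*3 + 2 = 5, q_3 = 1*2 + 1 = 3.
  i=4: a_4=18, p_4 = 18*5 + 3 = 93, q_4 = 18*3 + 2 = 56.
q_4 = 56 > 10, so the last convergent with denominator <= 10 is p_3/q_3 = 5/3.
The closest fraction with denominator <= 10 is either p_3/q_3 or the intermediate fraction (k*p_3 + p_2)/(k*q_3 + q_2) with the largest k >= 1 whose denominator stays <= 10; these approach x as k grows, and every other convergent or intermediate fraction in range is farther away.
Largest k: floor((10 - q_2)/q_3) = floor((10 - 2)/3) = 2.
That gives (2*5 + 3)/(2*3 + 2) = 13/8.
Compare the errors: |x - 5/3| = |93*3 - 5*56|/(56*3) = 1/168, and |x - 13/8| = |93*8 - 13*56|/(56*8) = 16/448.
Cross-multiplying, 1*448 = 448 < 2688 = 16*168, so 1/168 is smaller: the convergent 5/3 is closer to x than 13/8.

5/3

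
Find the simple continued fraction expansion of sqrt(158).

Write x_i = (sqrt(158) + m_i)/d_i with (m_0, d_0) = (0, 1). a_0 = floor(sqrt(158)) = 12, since 12^2 = 144 <= 158 < 169 = 13^2.
Iterate m_{i+1} = d_i*a_i - m_i, d_{i+1} = (158 - m_{i+1}^2)/d_i, a_{i+1} = floor((a_0 + m_{i+1})/d_{i+1}):
  m_1 = 1*12 - 0 = 12, d_1 = (158 - 12^2)/1 = 14/1 = 14, a_1 = floor((12 + 12)/14) = 1.
  m_2 = 14*1 - 12 = 2, d_2 = (158 - 2^2)/14 = 154/14 = 11, a_2 = floor((12 + 2)/11) = 1.
  m_3 = 11*1 - 2 = 9, d_3 = (158 - 9^2)/11 = 77/11 = 7, a_3 = floor((12 + 9)/7) = 3.
  m_4 = 7*3 - 9 = 12, d_4 = (158 - 12^2)/7 = 14/7 = 2, a_4 = floor((12 + 12)/2) = 12.
  m_5 = 2*12 - 12 = 12, d_5 = (158 - 12^2)/2 = 14/2 = 7, a_5 = floor((12 + 12)/7) = 3.
  m_6 = 7*3 - 12 = 9, d_6 = (158 - 9^2)/7 = 77/7 = 11, a_6 = floor((12 + 9)/11) = 1.
  m_7 = 11*1 - 9 = 2, d_7 = (158 - 2^2)/11 = 154/11 = 14, a_7 = floor((12 + 2)/14) = 1.
  m_8 = 14*1 - 2 = 12, d_8 = (158 - 12^2)/14 = 14/14 = 1, a_8 = floor((12 + 12)/1) = 24.
  m_9 = 1*24 - 12 = 12, d_9 = (158 - 12^2)/1 = 14/1 = 14: (m_9, d_9) = (m_1, d_1) = (12, 14), so from here the quotients repeat a_1, ..., a_8; the period length is 8.
Hence the expansion of sqrt(158) is a_0 = 12 followed by the repeating block 1, 1, 3, 12, 3, 1, 1, 24 (period 8).

[12; (1, 1, 3, 12, 3, 1, 1, 24)]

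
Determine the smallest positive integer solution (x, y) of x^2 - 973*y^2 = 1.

(x, y) = (903223, 28956)

First expand sqrt(973) as a continued fraction. With x_i = (sqrt(973) + m_i)/d_i and (m_0, d_0) = (0, 1): a_0 = floor(sqrt(973)) = 31, since 31^2 = 961 <= 973 < 1024 = 32^2.
Iterate m_{i+1} = d_i*a_i - m_i, d_{i+1} = (973 - m_{i+1}^2)/d_i, a_{i+1} = floor((a_0 + m_{i+1})/d_{i+1}):
  m_1 = 1*31 - 0 = 31, d_1 = (973 - 31^2)/1 = 12/1 = 12, a_1 = floor((31 + 31)/12) = 5.
  m_2 = 12*5 - 31 = 29, d_2 = (973 - 29^2)/12 = 132/12 = 11, a_2 = floor((31 + 29)/11) = 5.
  m_3 = 11*5 - 29 = 26, d_3 = (973 - 26^2)/11 = 297/11 = 27, a_3 = floor((31 + 26)/27) = 2.
  m_4 = 27*2 - 26 = 28, d_4 = (973 - 28^2)/27 = 189/27 = 7, a_4 = floor((31 + 28)/7) = 8.
  m_5 = 7*8 - 28 = 28, d_5 = (973 - 28^2)/7 = 189/7 = 27, a_5 = floor((31 + 28)/27) = 2.
  m_6 = 27*2 - 28 = 26, d_6 = (973 - 26^2)/27 = 297/27 = 11, a_6 = floor((31 + 26)/11) = 5.
  m_7 = 11*5 - 26 = 29, d_7 = (973 - 29^2)/11 = 132/11 = 12, a_7 = floor((31 + 29)/12) = 5.
  m_8 = 12*5 - 29 = 31, d_8 = (973 - 31^2)/12 = 12/12 = 1, a_8 = floor((31 + 31)/1) = 62.
  m_9 = 1*62 - 31 = 31, d_9 = (973 - 31^2)/1 = 12/1 = 12: (m_9, d_9) = (m_1, d_1) = (31, 12), so from here the quotients repeat a_1, ..., a_8; the period length is 8.
So sqrt(973) = [31; (5, 5, 2, 8, 2, 5, 5, 62)] with period length k = 8.
k is even, so the fundamental solution of x^2 - 973y^2 = 1 is (p_{k-1}, q_{k-1}) = (p_7, q_7); compute convergents through index 7.
Convergents (p_i = a_i*p_{i-1} + p_{i-2}, q_i = a_i*q_{i-1} + q_{i-2} with p_{-2}=0, p_{-1}=1, q_{-2}=1, q_{-1}=0):
  i=0: a_0=31, p_0 = 31*1 + 0 = 31, q_0 = 31*0 + 1 = 1.
  i=1: a_1=5, p_1 = 5*31 + 1 = 156, q_1 = 5*1 + 0 = 5.
  i=2: a_2=5, p_2 = 5*156 + 31 = 811, q_2 = 5*5 + 1 = 26.
  i=3: a_3=2, p_3 = 2*811 + 156 = 1778, q_3 = 2*26 + 5 = 57.
  i=4: a_4=8, p_4 = 8*1778 + 811 = 15035, q_4 = 8*57 + 26 = 482.
  i=5: a_5=2, p_5 = 2*15035 + 1778 = 31848, q_5 = 2*482 + 57 = 1021.
  i=6: a_6=5, p_6 = 5*31848 + 15035 = 174275, q_6 = 5*1021 + 482 = 5587.
  i=7: a_7=5, p_7 = 5*174275 + 31848 = 903223, q_7 = 5*5587 + 1021 = 28956.
Check: 903223^2 - 973*28956^2 = 815811787729 - 815811787728 = 1, so (x, y) = (903223, 28956) solves the equation, and by the theorem it is the least positive solution.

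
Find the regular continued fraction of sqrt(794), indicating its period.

[28; (5, 1, 1, 1, 1, 1, 1, 1, 1, 5, 56)]

Write x_i = (sqrt(794) + m_i)/d_i with (m_0, d_0) = (0, 1). a_0 = floor(sqrt(794)) = 28, since 28^2 = 784 <= 794 < 841 = 29^2.
Iterate m_{i+1} = d_i*a_i - m_i, d_{i+1} = (794 - m_{i+1}^2)/d_i, a_{i+1} = floor((a_0 + m_{i+1})/d_{i+1}):
  m_1 = 1*28 - 0 = 28, d_1 = (794 - 28^2)/1 = 10/1 = 10, a_1 = floor((28 + 28)/10) = 5.
  m_2 = 10*5 - 28 = 22, d_2 = (794 - 22^2)/10 = 310/10 = 31, a_2 = floor((28 + 22)/31) = 1.
  m_3 = 31*1 - 22 = 9, d_3 = (794 - 9^2)/31 = 713/31 = 23, a_3 = floor((28 + 9)/23) = 1.
  m_4 = 23*1 - 9 = 14, d_4 = (794 - 14^2)/23 = 598/23 = 26, a_4 = floor((28 + 14)/26) = 1.
  m_5 = 26*1 - 14 = 12, d_5 = (794 - 12^2)/26 = 650/26 = 25, a_5 = floor((28 + 12)/25) = 1.
  m_6 = 25*1 - 12 = 13, d_6 = (794 - 13^2)/25 = 625/25 = 25, a_6 = floor((28 + 13)/25) = 1.
  m_7 = 25*1 - 13 = 12, d_7 = (794 - 12^2)/25 = 650/25 = 26, a_7 = floor((28 + 12)/26) = 1.
  m_8 = 26*1 - 12 = 14, d_8 = (794 - 14^2)/26 = 598/26 = 23, a_8 = floor((28 + 14)/23) = 1.
  m_9 = 23*1 - 14 = 9, d_9 = (794 - 9^2)/23 = 713/23 = 31, a_9 = floor((28 + 9)/31) = 1.
  m_10 = 31*1 - 9 = 22, d_10 = (794 - 22^2)/31 = 310/31 = 10, a_10 = floor((28 + 22)/10) = 5.
  m_11 = 10*5 - 22 = 28, d_11 = (794 - 28^2)/10 = 10/10 = 1, a_11 = floor((28 + 28)/1) = 56.
  m_12 = 1*56 - 28 = 28, d_12 = (794 - 28^2)/1 = 10/1 = 10: (m_12, d_12) = (m_1, d_1) = (28, 10), so from here the quotients repeat a_1, ..., a_11; the period length is 11.
Hence the expansion of sqrt(794) is a_0 = 28 followed by the repeating block 5, 1, 1, 1, 1, 1, 1, 1, 1, 5, 56 (period 11).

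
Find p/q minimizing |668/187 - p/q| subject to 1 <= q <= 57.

25/7

Expand x = 668/187 as a continued fraction with the Euclidean algorithm:
  668 = 3*187 + 107, so a_0 = 3.
  187 = 1*107 + 80, so a_1 = 1.
  107 = 1*80 + 27, so a_2 = 1.
  80 = 2*27 + 26, so a_3 = 2.
  27 = 1*26 + 1, so a_4 = 1.
  26 = 26*1 + 0, so a_5 = 26.
so x = [3; 1, 1, 2, 1, 26].
Convergents (p_i = a_i*p_{i-1} + p_{i-2}, q_i = a_i*q_{i-1} + q_{i-2} with p_{-2}=0, p_{-1}=1, q_{-2}=1, q_{-1}=0), until the denominator exceeds 57:
  i=0: a_0=3, p_0 = 3*1 + 0 = 3, q_0 = 3*0 + 1 = 1.
  i=1: a_1=1, p_1 = 1*3 + 1 = 4, q_1 = 1*1 + 0 = 1.
  i=2: a_2=1, p_2 = 1*4 + 3 = 7, q_2 = 1*1 + 1 = 2.
  i=3: a_3=2, p_3 = 2*7 + 4 = 18, q_3 = 2*2 + 1 = 5.
  i=4: a_4=1, p_4 = 1*18 + 7 = 25, q_4 = 1*5 + 2 = 7.
  i=5: a_5=26, p_5 = 26*25 + 18 = 668, q_5 = 26*7 + 5 = 187.
q_5 = 187 > 57, so the last convergent with denominator <= 57 is p_4/q_4 = 25/7.
The closest fraction with denominator <= 57 is either p_4/q_4 or the intermediate fraction (k*p_4 + p_3)/(k*q_4 + q_3) with the largest k >= 1 whose denominator stays <= 57; these approach x as k grows, and every other convergent or intermediate fraction in range is farther away.
Largest k: floor((57 - q_3)/q_4) = floor((57 - 5)/7) = 7.
That gives (7*25 + 18)/(7*7 + 5) = 193/54.
Compare the errors: |x - 25/7| = |668*7 - 25*187|/(187*7) = 1/1309, and |x - 193/54| = |668*54 - 193*187|/(187*54) = 19/10098.
Cross-multiplying, 1*10098 = 10098 < 24871 = 19*1309, so 1/1309 is smaller: the convergent 25/7 is closer to x than 193/54.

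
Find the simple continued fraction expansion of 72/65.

[1; 9, 3, 2]

Run the Euclidean algorithm on 72 and 65; the successive quotients are the partial quotients a_0, a_1, ... (each step inverts the fractional part left over by the previous one):
  72 = 1*65 + 7, so a_0 = 1.
  65 = 9*7 + 2, so a_1 = 9.
  7 = 3*2 + 1, so a_2 = 3.
  2 = 2*1 + 0, so a_3 = 2.
The remainder reaches 0 after 4 divisions, so the expansion has 4 partial quotients, read off in order.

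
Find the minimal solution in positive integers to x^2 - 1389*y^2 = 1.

First expand sqrt(1389) as a continued fraction. With x_i = (sqrt(1389) + m_i)/d_i and (m_0, d_0) = (0, 1): a_0 = floor(sqrt(1389)) = 37, since 37^2 = 1369 <= 1389 < 1444 = 38^2.
Iterate m_{i+1} = d_i*a_i - m_i, d_{i+1} = (1389 - m_{i+1}^2)/d_i, a_{i+1} = floor((a_0 + m_{i+1})/d_{i+1}):
  m_1 = 1*37 - 0 = 37, d_1 = (1389 - 37^2)/1 = 20/1 = 20, a_1 = floor((37 + 37)/20) = 3.
  m_2 = 20*3 - 37 = 23, d_2 = (1389 - 23^2)/20 = 860/20 = 43, a_2 = floor((37 + 23)/43) = 1.
  m_3 = 43*1 - 23 = 20, d_3 = (1389 - 20^2)/43 = 989/43 = 23, a_3 = floor((37 + 20)/23) = 2.
  m_4 = 23*2 - 20 = 26, d_4 = (1389 - 26^2)/23 = 713/23 = 31, a_4 = floor((37 + 26)/31) = 2.
  m_5 = 31*2 - 26 = 36, d_5 = (1389 - 36^2)/31 = 93/31 = 3, a_5 = floor((37 + 36)/3) = 24.
  m_6 = 3*24 - 36 = 36, d_6 = (1389 - 36^2)/3 = 93/3 = 31, a_6 = floor((37 + 36)/31) = 2.
  m_7 = 31*2 - 36 = 26, d_7 = (1389 - 26^2)/31 = 713/31 = 23, a_7 = floor((37 + 26)/23) = 2.
  m_8 = 23*2 - 26 = 20, d_8 = (1389 - 20^2)/23 = 989/23 = 43, a_8 = floor((37 + 20)/43) = 1.
  m_9 = 43*1 - 20 = 23, d_9 = (1389 - 23^2)/43 = 860/43 = 20, a_9 = floor((37 + 23)/20) = 3.
  m_10 = 20*3 - 23 = 37, d_10 = (1389 - 37^2)/20 = 20/20 = 1, a_10 = floor((37 + 37)/1) = 74.
  m_11 = 1*74 - 37 = 37, d_11 = (1389 - 37^2)/1 = 20/1 = 20: (m_11, d_11) = (m_1, d_1) = (37, 20), so from here the quotients repeat a_1, ..., a_10; the period length is 10.
So sqrt(1389) = [37; (3, 1, 2, 2, 24, 2, 2, 1, 3, 74)] with period length k = 10.
k is even, so the fundamental solution of x^2 - 1389y^2 = 1 is (p_{k-1}, q_{k-1}) = (p_9, q_9); compute convergents through index 9.
Convergents (p_i = a_i*p_{i-1} + p_{i-2}, q_i = a_i*q_{i-1} + q_{i-2} with p_{-2}=0, p_{-1}=1, q_{-2}=1, q_{-1}=0):
  i=0: a_0=37, p_0 = 37*1 + 0 = 37, q_0 = 37*0 + 1 = 1.
  i=1: a_1=3, p_1 = 3*37 + 1 = 112, q_1 = 3*1 + 0 = 3.
  i=2: a_2=1, p_2 = 1*112 + 37 = 149, q_2 = 1*3 + 1 = 4.
  i=3: a_3=2, p_3 = 2*149 + 112 = 410, q_3 = 2*4 + 3 = 11.
  i=4: a_4=2, p_4 = 2*410 + 149 = 969, q_4 = 2*11 + 4 = 26.
  i=5: a_5=24, p_5 = 24*969 + 410 = 23666, q_5 = 24*26 + 11 = 635.
  i=6: a_6=2, p_6 = 2*23666 + 969 = 48301, q_6 = 2*635 + 26 = 1296.
  i=7: a_7=2, p_7 = 2*48301 + 23666 = 120268, q_7 = 2*1296 + 635 = 3227.
  i=8: a_8=1, p_8 = 1*120268 + 48301 = 168569, q_8 = 1*3227 + 1296 = 4523.
  i=9: a_9=3, p_9 = 3*168569 + 120268 = 625975, q_9 = 3*4523 + 3227 = 16796.
Check: 625975^2 - 1389*16796^2 = 391844700625 - 391844700624 = 1, so (x, y) = (625975, 16796) solves the equation, and by the theorem it is the least positive solution.

(x, y) = (625975, 16796)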